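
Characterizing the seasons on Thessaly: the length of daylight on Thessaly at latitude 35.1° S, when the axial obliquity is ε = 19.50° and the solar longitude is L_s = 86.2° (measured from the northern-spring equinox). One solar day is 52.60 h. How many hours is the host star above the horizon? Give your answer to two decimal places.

Solar declination: sin δ = sin ε · sin L_s = sin 19.50° × sin 86.2° = 0.33307, so δ = +19.455°.
cos h₀ = −tan ϕ · tan δ = −tan(-35.1°) × tan(+19.455°) = 0.2483, so h₀ = 1.3199 rad = 75.63°.
Daylight = 2h₀/(2π) × 52.60 h = (1.3199/π) × 52.60 = 22.10 h.

22.10 h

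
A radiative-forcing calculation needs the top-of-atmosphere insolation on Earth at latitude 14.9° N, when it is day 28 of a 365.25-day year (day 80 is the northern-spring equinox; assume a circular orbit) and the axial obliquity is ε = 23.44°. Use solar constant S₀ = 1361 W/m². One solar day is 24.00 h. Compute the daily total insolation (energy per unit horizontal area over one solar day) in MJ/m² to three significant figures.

Solar longitude: λ_s = 360° × (28 − 80)/365.25 = -51.253°, i.e. -51.253° + 360° = 308.747°.
sin δ = sin 23.44° × sin 308.747° = -0.31024, so δ = -18.074°.
cos H₀ = −tan(+14.9°) tan(-18.074°) = 0.0868, H₀ = 1.4839 rad.
Bracket: H₀ sin φ sin δ + cos φ cos δ sin H₀ = 1.4839×0.25713×-0.31024 + 0.96638×0.95066×0.99622 = -0.118374 + 0.915226 = 0.796852.
Q̄ = (S₀/π) × [bracket] = (1361/π) × 0.796852 = 345.21 W/m².
Daily total = Q̄ × 24.00 h × 3600 s/h = 345.21 × 24.00 × 3600 / 10⁶ = 29.83 MJ/m².

29.8 MJ/m²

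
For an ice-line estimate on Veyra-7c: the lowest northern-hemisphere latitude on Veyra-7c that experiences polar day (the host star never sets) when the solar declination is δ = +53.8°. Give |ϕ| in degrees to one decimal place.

Polar day requires cos h₀ = −tan ϕ tan δ ≤ −1, i.e. tan ϕ tan δ ≥ 1.
The boundary is |tan ϕ| · |tan δ| = 1, so |ϕ| = 90° − |δ| = 90° − 53.8° = 36.2° in the northern hemisphere.

|ϕ| = 36.2°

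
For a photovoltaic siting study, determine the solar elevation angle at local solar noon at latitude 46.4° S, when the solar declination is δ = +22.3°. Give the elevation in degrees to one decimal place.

At local noon the hour angle is zero, so the zenith angle equals |φ − δ| = |-46.4° − (+22.300°)| = 68.700°.
Elevation = 90° − 68.700° = 21.3°.

21.3°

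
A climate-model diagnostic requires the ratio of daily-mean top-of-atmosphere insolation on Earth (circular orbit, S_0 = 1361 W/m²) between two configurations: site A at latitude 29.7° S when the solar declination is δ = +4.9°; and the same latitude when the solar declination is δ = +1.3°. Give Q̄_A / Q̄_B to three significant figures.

— Configuration A (ϕ=-29.7°):
cos h₀ = −tan(-29.7°) tan(+4.900°) = 0.0489, h₀ = 1.5219 rad.
Bracket: h₀ sin ϕ sin δ + cos ϕ cos δ sin h₀ = 1.5219×-0.49546×0.08542 + 0.86863×0.99635×0.99880 = -0.064410 + 0.864421 = 0.800011.
Q̄ = (S_0/π) × [bracket] = (1361/π) × 0.800011 = 346.58 W/m².
— Configuration B (ϕ=-29.7°):
cos h₀ = −tan(-29.7°) tan(+1.300°) = 0.0129, h₀ = 1.5579 rad.
Bracket: h₀ sin ϕ sin δ + cos ϕ cos δ sin h₀ = 1.5579×-0.49546×0.02269 + 0.86863×0.99974×0.99992 = -0.017514 + 0.868335 = 0.850821.
Q̄ = (S_0/π) × [bracket] = (1361/π) × 0.850821 = 368.59 W/m².
Ratio Q̄_A / Q̄_B = 346.58 / 368.59 = 0.9403.

Q̄_A / Q̄_B ≈ 0.940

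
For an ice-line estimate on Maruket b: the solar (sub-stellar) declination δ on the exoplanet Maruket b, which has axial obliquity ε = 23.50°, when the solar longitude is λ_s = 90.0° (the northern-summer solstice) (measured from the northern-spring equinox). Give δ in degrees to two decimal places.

δ = +23.50°

sin δ = sin ε · sin λ_s = sin 23.50° × sin 90.0° = 0.398749.
δ = arcsin(0.398749) = +23.50°.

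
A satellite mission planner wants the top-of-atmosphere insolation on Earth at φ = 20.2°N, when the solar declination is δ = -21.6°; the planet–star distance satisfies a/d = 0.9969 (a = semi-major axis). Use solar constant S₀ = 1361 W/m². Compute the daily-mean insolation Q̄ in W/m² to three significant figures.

cos H₀ = −tan(+20.2°) tan(-21.600°) = 0.1457, H₀ = 1.4246 rad.
Bracket: H₀ sin φ sin δ + cos φ cos δ sin H₀ = 1.4246×0.34530×-0.36812 + 0.93849×0.92978×0.98933 = -0.181084 + 0.863279 = 0.682195.
Inverse-square distance factor (a/d)² = 0.9969² = 0.993810.
Q̄ = (S₀/π) × 0.993810 × [bracket] = (1361/π) × 0.993810 × 0.682195 = 293.7 W/m².

Q̄ ≈ 294 W/m²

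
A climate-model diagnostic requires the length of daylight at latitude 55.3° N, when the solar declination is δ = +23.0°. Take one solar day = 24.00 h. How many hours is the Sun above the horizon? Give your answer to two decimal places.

17.04 h

cos H₀ = −tan φ · tan δ = −tan(+55.3°) × tan(+23.000°) = -0.6130, so H₀ = 2.2307 rad = 127.81°.
Daylight = 2H₀/(2π) × 24.00 h = (2.2307/π) × 24.00 = 17.04 h.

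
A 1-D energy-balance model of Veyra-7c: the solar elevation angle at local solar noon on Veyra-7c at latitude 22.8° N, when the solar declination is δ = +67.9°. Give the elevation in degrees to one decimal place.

At local noon the hour angle is zero, so the zenith angle equals |φ − δ| = |+22.8° − (+67.900°)| = 45.100°.
Elevation = 90° − 45.100° = 44.9°.

44.9°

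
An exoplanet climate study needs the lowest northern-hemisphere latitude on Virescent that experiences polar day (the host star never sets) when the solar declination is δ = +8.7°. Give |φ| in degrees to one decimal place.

Polar day requires cos H₀ = −tan φ tan δ ≤ −1, i.e. tan φ tan δ ≥ 1.
The boundary is |tan φ| · |tan δ| = 1, so |φ| = 90° − |δ| = 90° − 8.7° = 81.3° in the northern hemisphere.

|φ| = 81.3°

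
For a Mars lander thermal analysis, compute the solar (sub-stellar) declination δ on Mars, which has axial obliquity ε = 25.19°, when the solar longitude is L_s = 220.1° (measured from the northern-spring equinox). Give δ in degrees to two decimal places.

sin δ = sin ε · sin L_s = sin 25.19° × sin 220.1° = -0.274153.
δ = arcsin(-0.274153) = -15.91°.

δ = -15.91°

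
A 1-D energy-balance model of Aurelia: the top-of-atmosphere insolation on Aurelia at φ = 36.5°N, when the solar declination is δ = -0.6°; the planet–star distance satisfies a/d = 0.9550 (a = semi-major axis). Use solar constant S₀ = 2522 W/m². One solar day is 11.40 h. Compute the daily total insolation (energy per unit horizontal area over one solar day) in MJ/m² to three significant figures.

cos H₀ = −tan(+36.5°) tan(-0.600°) = 0.0077, H₀ = 1.5630 rad.
Bracket: H₀ sin φ sin δ + cos φ cos δ sin H₀ = 1.5630×0.59482×-0.01047 + 0.80386×0.99995×0.99997 = -0.009734 + 0.803796 = 0.794062.
Inverse-square distance factor (a/d)² = 0.9550² = 0.912025.
Q̄ = (S₀/π) × 0.912025 × [bracket] = (2522/π) × 0.912025 × 0.794062 = 581.38 W/m².
Daily total = Q̄ × 11.40 h × 3600 s/h = 581.38 × 11.40 × 3600 / 10⁶ = 23.86 MJ/m².

23.9 MJ/m²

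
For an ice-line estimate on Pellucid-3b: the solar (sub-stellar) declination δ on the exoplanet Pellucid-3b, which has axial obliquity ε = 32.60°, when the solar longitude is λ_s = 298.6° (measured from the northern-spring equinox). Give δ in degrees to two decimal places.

sin δ = sin ε · sin λ_s = sin 32.60° × sin 298.6° = -0.473032.
δ = arcsin(-0.473032) = -28.23°.

δ = -28.23°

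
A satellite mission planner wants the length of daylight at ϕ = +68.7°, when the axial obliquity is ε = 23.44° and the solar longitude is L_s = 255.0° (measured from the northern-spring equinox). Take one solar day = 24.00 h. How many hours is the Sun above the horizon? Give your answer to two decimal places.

0.00 h

Solar declination: sin δ = sin ε · sin L_s = sin 23.44° × sin 255.0° = -0.38423, so δ = -22.596°.
cos h₀ = −tan ϕ · tan δ = 1.0675 ≥ 1, so the Sun never rises (polar night) and h₀ = 0.
Daylight = 2h₀/(2π) × 24.00 h = (0.0000/π) × 24.00 = 0.00 h.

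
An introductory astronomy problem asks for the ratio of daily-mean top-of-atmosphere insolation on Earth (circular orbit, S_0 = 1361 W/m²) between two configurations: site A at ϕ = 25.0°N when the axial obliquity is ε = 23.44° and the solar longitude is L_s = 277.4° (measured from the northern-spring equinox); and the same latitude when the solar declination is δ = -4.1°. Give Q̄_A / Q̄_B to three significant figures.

Q̄_A / Q̄_B ≈ 0.686

— Configuration A (ϕ=+25.0°):
Solar declination: sin δ = sin ε · sin L_s = sin 23.44° × sin 277.4° = -0.39448, so δ = -23.233°.
cos h₀ = −tan(+25.0°) tan(-23.233°) = 0.2002, h₀ = 1.3693 rad.
Bracket: h₀ sin ϕ sin δ + cos ϕ cos δ sin h₀ = 1.3693×0.42262×-0.39448 + 0.90631×0.91891×0.97976 = -0.228283 + 0.815961 = 0.587678.
Q̄ = (S_0/π) × [bracket] = (1361/π) × 0.587678 = 254.59 W/m².
— Configuration B (ϕ=+25.0°):
cos h₀ = −tan(+25.0°) tan(-4.100°) = 0.0334, h₀ = 1.5374 rad.
Bracket: h₀ sin ϕ sin δ + cos ϕ cos δ sin h₀ = 1.5374×0.42262×-0.07150 + 0.90631×0.99744×0.99944 = -0.046456 + 0.903484 = 0.857028.
Q̄ = (S_0/π) × [bracket] = (1361/π) × 0.857028 = 371.28 W/m².
Ratio Q̄_A / Q̄_B = 254.59 / 371.28 = 0.6857.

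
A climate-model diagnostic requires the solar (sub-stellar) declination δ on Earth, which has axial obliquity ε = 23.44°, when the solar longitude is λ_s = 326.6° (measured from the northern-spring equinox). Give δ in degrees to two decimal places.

sin δ = sin ε · sin λ_s = sin 23.44° × sin 326.6° = -0.218975.
δ = arcsin(-0.218975) = -12.65°.

δ = -12.65°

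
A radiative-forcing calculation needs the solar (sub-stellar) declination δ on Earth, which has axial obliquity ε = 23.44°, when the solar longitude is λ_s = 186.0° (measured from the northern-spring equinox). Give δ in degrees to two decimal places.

sin δ = sin ε · sin λ_s = sin 23.44° × sin 186.0° = -0.041580.
δ = arcsin(-0.041580) = -2.38°.

δ = -2.38°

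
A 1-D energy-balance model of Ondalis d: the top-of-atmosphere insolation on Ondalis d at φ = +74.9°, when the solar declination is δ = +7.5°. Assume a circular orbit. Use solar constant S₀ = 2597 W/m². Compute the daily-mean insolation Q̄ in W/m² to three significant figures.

Q̄ ≈ 403 W/m²

cos H₀ = −tan(+74.9°) tan(+7.500°) = -0.4879, H₀ = 2.0805 rad.
Bracket: H₀ sin φ sin δ + cos φ cos δ sin H₀ = 2.0805×0.96547×0.13053 + 0.26050×0.99144×0.87289 = 0.262190 + 0.225441 = 0.487631.
Q̄ = (S₀/π) × [bracket] = (2597/π) × 0.487631 = 403.1 W/m².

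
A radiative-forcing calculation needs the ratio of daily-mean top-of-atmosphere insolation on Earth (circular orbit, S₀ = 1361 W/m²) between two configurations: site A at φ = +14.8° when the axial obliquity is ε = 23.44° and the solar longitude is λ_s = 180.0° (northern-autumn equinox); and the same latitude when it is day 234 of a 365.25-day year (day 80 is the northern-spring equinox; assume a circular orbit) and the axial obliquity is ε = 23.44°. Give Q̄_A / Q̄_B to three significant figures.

Q̄_A / Q̄_B ≈ 0.942

— Configuration A (φ=+14.8°):
Solar declination: sin δ = sin ε · sin λ_s = sin 23.44° × sin 180.0° = 0.00000, so δ = +0.000°.
cos H₀ = −tan(+14.8°) tan(+0.000°) = -0.0000, H₀ = 1.5708 rad.
Bracket: H₀ sin φ sin δ + cos φ cos δ sin H₀ = 1.5708×0.25545×0.00000 + 0.96682×1.00000×1.00000 = 0.000000 + 0.966820 = 0.966820.
Q̄ = (S₀/π) × [bracket] = (1361/π) × 0.966820 = 418.85 W/m².
— Configuration B (φ=+14.8°):
Solar longitude: λ_s = 360° × (234 − 80)/365.25 = 151.786°.
sin δ = sin 23.44° × sin 151.786° = 0.18806, so δ = +10.839°.
cos H₀ = −tan(+14.8°) tan(+10.839°) = -0.0506, H₀ = 1.6214 rad.
Bracket: H₀ sin φ sin δ + cos φ cos δ sin H₀ = 1.6214×0.25545×0.18806 + 0.96682×0.98216×0.99872 = 0.077892 + 0.948356 = 1.026248.
Q̄ = (S₀/π) × [bracket] = (1361/π) × 1.026248 = 444.59 W/m².
Ratio Q̄_A / Q̄_B = 418.85 / 444.59 = 0.9421.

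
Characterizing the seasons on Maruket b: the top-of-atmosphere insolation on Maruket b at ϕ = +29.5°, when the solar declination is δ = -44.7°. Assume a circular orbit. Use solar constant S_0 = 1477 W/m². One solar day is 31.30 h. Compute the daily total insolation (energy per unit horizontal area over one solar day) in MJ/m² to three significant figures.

cos h₀ = −tan(+29.5°) tan(-44.700°) = 0.5599, h₀ = 0.9766 rad.
Bracket: h₀ sin ϕ sin δ + cos ϕ cos δ sin h₀ = 0.9766×0.49242×-0.70339 + 0.87036×0.71080×0.82857 = -0.338258 + 0.512596 = 0.174338.
Q̄ = (S_0/π) × [bracket] = (1477/π) × 0.174338 = 81.964 W/m².
Daily total = Q̄ × 31.30 h × 3600 s/h = 81.964 × 31.30 × 3600 / 10⁶ = 9.236 MJ/m².

9.24 MJ/m²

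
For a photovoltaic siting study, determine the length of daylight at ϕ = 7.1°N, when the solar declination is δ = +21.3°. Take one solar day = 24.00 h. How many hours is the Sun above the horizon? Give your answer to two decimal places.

12.37 h

cos h₀ = −tan ϕ · tan δ = −tan(+7.1°) × tan(+21.300°) = -0.0486, so h₀ = 1.6194 rad = 92.78°.
Daylight = 2h₀/(2π) × 24.00 h = (1.6194/π) × 24.00 = 12.37 h.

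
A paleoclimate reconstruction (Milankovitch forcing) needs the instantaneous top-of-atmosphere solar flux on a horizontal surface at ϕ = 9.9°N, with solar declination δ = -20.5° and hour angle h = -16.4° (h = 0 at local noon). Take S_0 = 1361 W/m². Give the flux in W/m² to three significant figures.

cos θ_z = sin ϕ sin δ + cos ϕ cos δ cos h = -0.060211 + 0.885183 = 0.824972.
Flux = S_0 · cos θ_z = 1361 × 0.824972 = 1123 W/m².

1.12e+03 W/m²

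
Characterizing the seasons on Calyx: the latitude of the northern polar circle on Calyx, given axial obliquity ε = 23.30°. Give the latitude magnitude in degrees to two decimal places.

The polar circle is the lowest latitude that experiences at least one full rotation of continuous daylight at the northern-summer solstice; it lies at |φ| = 90° − ε = 90° − 23.30° = 66.70°.

66.70°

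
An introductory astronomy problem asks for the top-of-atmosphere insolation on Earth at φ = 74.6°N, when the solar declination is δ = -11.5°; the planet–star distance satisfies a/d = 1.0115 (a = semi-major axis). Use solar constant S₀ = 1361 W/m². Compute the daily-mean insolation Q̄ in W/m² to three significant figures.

Q̄ ≈ 14.7 W/m²

cos H₀ = −tan(+74.6°) tan(-11.500°) = 0.7386, H₀ = 0.7398 rad.
Bracket: H₀ sin φ sin δ + cos φ cos δ sin H₀ = 0.7398×0.96410×-0.19937 + 0.26556×0.97992×0.67411 = -0.142199 + 0.175422 = 0.033223.
Inverse-square distance factor (a/d)² = 1.0115² = 1.023132.
Q̄ = (S₀/π) × 1.023132 × [bracket] = (1361/π) × 1.023132 × 0.033223 = 14.73 W/m².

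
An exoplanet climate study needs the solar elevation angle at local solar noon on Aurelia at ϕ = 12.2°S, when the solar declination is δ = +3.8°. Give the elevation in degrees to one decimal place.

At local noon the hour angle is zero, so the zenith angle equals |ϕ − δ| = |-12.2° − (+3.800°)| = 16.000°.
Elevation = 90° − 16.000° = 74.0°.

74.0°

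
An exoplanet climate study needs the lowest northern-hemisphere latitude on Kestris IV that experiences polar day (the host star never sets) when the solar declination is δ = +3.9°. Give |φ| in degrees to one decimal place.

Polar day requires cos H₀ = −tan φ tan δ ≤ −1, i.e. tan φ tan δ ≥ 1.
The boundary is |tan φ| · |tan δ| = 1, so |φ| = 90° − |δ| = 90° − 3.9° = 86.1° in the northern hemisphere.

|φ| = 86.1°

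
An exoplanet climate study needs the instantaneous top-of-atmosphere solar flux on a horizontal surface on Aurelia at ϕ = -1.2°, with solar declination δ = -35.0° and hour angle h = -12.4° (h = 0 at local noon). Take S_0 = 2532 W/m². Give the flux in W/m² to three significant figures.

cos θ_z = sin ϕ sin δ + cos ϕ cos δ cos h = 0.012012 + 0.799868 = 0.811880.
Flux = S_0 · cos θ_z = 2532 × 0.811880 = 2056 W/m².

2.06e+03 W/m²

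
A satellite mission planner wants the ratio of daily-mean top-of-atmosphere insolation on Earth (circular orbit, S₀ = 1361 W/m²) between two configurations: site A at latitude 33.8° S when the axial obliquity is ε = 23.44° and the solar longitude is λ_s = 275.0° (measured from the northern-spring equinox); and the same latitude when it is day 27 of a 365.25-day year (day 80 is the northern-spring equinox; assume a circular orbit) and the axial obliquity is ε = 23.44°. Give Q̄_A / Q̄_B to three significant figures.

Q̄_A / Q̄_B ≈ 1.05

— Configuration A (φ=-33.8°):
Solar declination: sin δ = sin ε · sin λ_s = sin 23.44° × sin 275.0° = -0.39627, so δ = -23.346°.
cos H₀ = −tan(-33.8°) tan(-23.346°) = -0.2889, H₀ = 1.8639 rad.
Bracket: H₀ sin φ sin δ + cos φ cos δ sin H₀ = 1.8639×-0.55630×-0.39627 + 0.83098×0.91813×0.95735 = 0.410887 + 0.730408 = 1.141295.
Q̄ = (S₀/π) × [bracket] = (1361/π) × 1.141295 = 494.43 W/m².
— Configuration B (φ=-33.8°):
Solar longitude: λ_s = 360° × (27 − 80)/365.25 = -52.238°, i.e. -52.238° + 360° = 307.762°.
sin δ = sin 23.44° × sin 307.762° = -0.31448, so δ = -18.329°.
cos H₀ = −tan(-33.8°) tan(-18.329°) = -0.2218, H₀ = 1.7944 rad.
Bracket: H₀ sin φ sin δ + cos φ cos δ sin H₀ = 1.7944×-0.55630×-0.31448 + 0.83098×0.94927×0.97510 = 0.313922 + 0.769183 = 1.083105.
Q̄ = (S₀/π) × [bracket] = (1361/π) × 1.083105 = 469.22 W/m².
Ratio Q̄_A / Q̄_B = 494.43 / 469.22 = 1.054.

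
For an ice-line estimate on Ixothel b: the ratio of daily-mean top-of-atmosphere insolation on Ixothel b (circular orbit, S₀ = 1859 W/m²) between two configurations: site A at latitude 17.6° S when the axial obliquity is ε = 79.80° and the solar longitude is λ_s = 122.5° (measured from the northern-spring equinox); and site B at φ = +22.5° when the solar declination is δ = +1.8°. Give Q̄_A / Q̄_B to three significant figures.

— Configuration A (φ=-17.6°):
Solar declination: sin δ = sin ε · sin λ_s = sin 79.80° × sin 122.5° = 0.83006, so δ = +56.105°.
cos H₀ = −tan(-17.6°) tan(+56.105°) = 0.4722, H₀ = 1.0791 rad.
Bracket: H₀ sin φ sin δ + cos φ cos δ sin H₀ = 1.0791×-0.30237×0.83006 + 0.95319×0.55767×0.88151 = -0.270838 + 0.468580 = 0.197742.
Q̄ = (S₀/π) × [bracket] = (1859/π) × 0.197742 = 117.01 W/m².
— Configuration B (φ=+22.5°):
cos H₀ = −tan(+22.5°) tan(+1.800°) = -0.0130, H₀ = 1.5838 rad.
Bracket: H₀ sin φ sin δ + cos φ cos δ sin H₀ = 1.5838×0.38268×0.03141 + 0.92388×0.99951×0.99992 = 0.019037 + 0.923353 = 0.942390.
Q̄ = (S₀/π) × [bracket] = (1859/π) × 0.942390 = 557.65 W/m².
Ratio Q̄_A / Q̄_B = 117.01 / 557.65 = 0.2098.

Q̄_A / Q̄_B ≈ 0.210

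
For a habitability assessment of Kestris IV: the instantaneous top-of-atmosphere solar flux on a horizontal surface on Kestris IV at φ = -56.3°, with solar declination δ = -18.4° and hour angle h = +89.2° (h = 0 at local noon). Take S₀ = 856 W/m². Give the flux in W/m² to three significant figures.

cos θ_z = sin φ sin δ + cos φ cos δ cos h = 0.262606 + 0.007351 = 0.269957.
Flux = S₀ · cos θ_z = 856 × 0.269957 = 231.1 W/m².

231 W/m²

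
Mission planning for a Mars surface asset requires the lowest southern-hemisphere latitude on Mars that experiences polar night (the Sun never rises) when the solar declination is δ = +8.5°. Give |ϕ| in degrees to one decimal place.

|ϕ| = 81.5°

Polar night requires cos h₀ = −tan ϕ tan δ ≥ 1, i.e. tan ϕ tan δ ≤ −1.
The boundary is |tan ϕ| · |tan δ| = 1, so |ϕ| = 90° − |δ| = 90° − 8.5° = 81.5° in the southern hemisphere.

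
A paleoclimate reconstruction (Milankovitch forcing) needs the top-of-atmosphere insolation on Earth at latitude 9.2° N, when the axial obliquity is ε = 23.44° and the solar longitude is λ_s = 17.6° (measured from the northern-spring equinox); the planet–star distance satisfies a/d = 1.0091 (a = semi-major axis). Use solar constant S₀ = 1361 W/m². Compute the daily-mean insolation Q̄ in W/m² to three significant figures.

Q̄ ≈ 446 W/m²

Solar declination: sin δ = sin ε · sin λ_s = sin 23.44° × sin 17.6° = 0.12028, so δ = +6.908°.
cos H₀ = −tan(+9.2°) tan(+6.908°) = -0.0196, H₀ = 1.5904 rad.
Bracket: H₀ sin φ sin δ + cos φ cos δ sin H₀ = 1.5904×0.15988×0.12028 + 0.98714×0.99274×0.99981 = 0.030584 + 0.979787 = 1.010371.
Inverse-square distance factor (a/d)² = 1.0091² = 1.018283.
Q̄ = (S₀/π) × 1.018283 × [bracket] = (1361/π) × 1.018283 × 1.010371 = 445.7 W/m².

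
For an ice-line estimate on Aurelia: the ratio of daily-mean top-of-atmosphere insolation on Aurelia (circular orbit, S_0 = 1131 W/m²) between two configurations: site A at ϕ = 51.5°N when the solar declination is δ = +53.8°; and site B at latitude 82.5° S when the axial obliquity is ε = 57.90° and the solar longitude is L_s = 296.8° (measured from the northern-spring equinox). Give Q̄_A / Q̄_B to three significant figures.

— Configuration A (ϕ=+51.5°):
cos h₀ = −tan(+51.5°) tan(+53.800°) = -1.7177 ≤ −1 ⇒ polar day, h₀ = π.
Bracket: h₀ sin ϕ sin δ + cos ϕ cos δ sin h₀ = 3.1416×0.78261×0.80696 + 0.62251×0.59061×0.00000 = 1.984030 + 0.000000 = 1.984030.
Q̄ = (S_0/π) × [bracket] = (1131/π) × 1.984030 = 714.27 W/m².
— Configuration B (ϕ=-82.5°):
Solar declination: sin δ = sin ε · sin L_s = sin 57.90° × sin 296.8° = -0.75613, so δ = -49.124°.
cos h₀ = −tan(-82.5°) tan(-49.124°) = -8.7762 ≤ −1 ⇒ polar day, h₀ = π.
Bracket: h₀ sin ϕ sin δ + cos ϕ cos δ sin h₀ = 3.1416×-0.99144×-0.75613 + 0.13053×0.65442×0.00000 = 2.355124 + 0.000000 = 2.355124.
Q̄ = (S_0/π) × [bracket] = (1131/π) × 2.355124 = 847.86 W/m².
Ratio Q̄_A / Q̄_B = 714.27 / 847.86 = 0.8424.

Q̄_A / Q̄_B ≈ 0.842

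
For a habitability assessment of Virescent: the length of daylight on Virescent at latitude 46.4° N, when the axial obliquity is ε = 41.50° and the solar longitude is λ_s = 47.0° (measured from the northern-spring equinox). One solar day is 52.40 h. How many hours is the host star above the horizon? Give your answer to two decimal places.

36.56 h

Solar declination: sin δ = sin ε · sin λ_s = sin 41.50° × sin 47.0° = 0.48461, so δ = +28.987°.
cos H₀ = −tan φ · tan δ = −tan(+46.4°) × tan(+28.987°) = -0.5818, so H₀ = 2.1917 rad = 125.57°.
Daylight = 2H₀/(2π) × 52.40 h = (2.1917/π) × 52.40 = 36.56 h.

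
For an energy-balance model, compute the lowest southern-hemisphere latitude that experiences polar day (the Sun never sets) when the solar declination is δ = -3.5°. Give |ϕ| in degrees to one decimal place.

Polar day requires cos h₀ = −tan ϕ tan δ ≤ −1, i.e. tan ϕ tan δ ≥ 1.
The boundary is |tan ϕ| · |tan δ| = 1, so |ϕ| = 90° − |δ| = 90° − 3.5° = 86.5° in the southern hemisphere.

|ϕ| = 86.5°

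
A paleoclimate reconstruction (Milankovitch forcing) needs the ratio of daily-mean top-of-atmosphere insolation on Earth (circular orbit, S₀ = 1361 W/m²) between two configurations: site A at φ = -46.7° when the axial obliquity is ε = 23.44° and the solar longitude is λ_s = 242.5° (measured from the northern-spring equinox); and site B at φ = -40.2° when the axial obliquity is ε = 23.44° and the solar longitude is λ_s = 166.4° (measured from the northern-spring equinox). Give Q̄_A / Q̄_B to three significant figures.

Q̄_A / Q̄_B ≈ 1.64

— Configuration A (φ=-46.7°):
Solar declination: sin δ = sin ε · sin λ_s = sin 23.44° × sin 242.5° = -0.35284, so δ = -20.661°.
cos H₀ = −tan(-46.7°) tan(-20.661°) = -0.4002, H₀ = 1.9825 rad.
Bracket: H₀ sin φ sin δ + cos φ cos δ sin H₀ = 1.9825×-0.72777×-0.35284 + 0.68582×0.93568×0.91644 = 0.509079 + 0.588087 = 1.097166.
Q̄ = (S₀/π) × [bracket] = (1361/π) × 1.097166 = 475.31 W/m².
— Configuration B (φ=-40.2°):
Solar declination: sin δ = sin ε · sin λ_s = sin 23.44° × sin 166.4° = 0.09354, so δ = +5.367°.
cos H₀ = −tan(-40.2°) tan(+5.367°) = 0.0794, H₀ = 1.4913 rad.
Bracket: H₀ sin φ sin δ + cos φ cos δ sin H₀ = 1.4913×-0.64546×0.09354 + 0.76380×0.99562×0.99684 = -0.090039 + 0.758052 = 0.668013.
Q̄ = (S₀/π) × [bracket] = (1361/π) × 0.668013 = 289.40 W/m².
Ratio Q̄_A / Q̄_B = 475.31 / 289.40 = 1.642.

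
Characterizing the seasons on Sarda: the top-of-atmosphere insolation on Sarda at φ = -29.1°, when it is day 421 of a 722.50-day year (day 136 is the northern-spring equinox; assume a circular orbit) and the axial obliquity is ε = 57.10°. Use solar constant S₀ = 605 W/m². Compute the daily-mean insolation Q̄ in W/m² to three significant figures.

Q̄ ≈ 76.2 W/m²

Solar longitude: λ_s = 360° × (421 − 136)/722.50 = 142.007°.
sin δ = sin 57.10° × sin 142.007° = 0.51684, so δ = +31.121°.
cos H₀ = −tan(-29.1°) tan(+31.121°) = 0.3360, H₀ = 1.2281 rad.
Bracket: H₀ sin φ sin δ + cos φ cos δ sin H₀ = 1.2281×-0.48634×0.51684 + 0.87377×0.85608×0.94185 = -0.308695 + 0.704520 = 0.395825.
Q̄ = (S₀/π) × [bracket] = (605/π) × 0.395825 = 76.23 W/m².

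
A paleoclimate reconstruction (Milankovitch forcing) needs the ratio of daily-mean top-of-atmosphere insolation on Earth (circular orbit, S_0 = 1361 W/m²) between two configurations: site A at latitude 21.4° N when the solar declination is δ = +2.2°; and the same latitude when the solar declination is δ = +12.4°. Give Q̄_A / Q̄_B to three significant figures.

— Configuration A (ϕ=+21.4°):
cos h₀ = −tan(+21.4°) tan(+2.200°) = -0.0151, h₀ = 1.5859 rad.
Bracket: h₀ sin ϕ sin δ + cos ϕ cos δ sin h₀ = 1.5859×0.36488×0.03839 + 0.93106×0.99926×0.99989 = 0.022215 + 0.930269 = 0.952484.
Q̄ = (S_0/π) × [bracket] = (1361/π) × 0.952484 = 412.63 W/m².
— Configuration B (ϕ=+21.4°):
cos h₀ = −tan(+21.4°) tan(+12.400°) = -0.0862, h₀ = 1.6571 rad.
Bracket: h₀ sin ϕ sin δ + cos ϕ cos δ sin h₀ = 1.6571×0.36488×0.21474 + 0.93106×0.97667×0.99628 = 0.129841 + 0.905956 = 1.035797.
Q̄ = (S_0/π) × [bracket] = (1361/π) × 1.035797 = 448.73 W/m².
Ratio Q̄_A / Q̄_B = 412.63 / 448.73 = 0.9196.

Q̄_A / Q̄_B ≈ 0.920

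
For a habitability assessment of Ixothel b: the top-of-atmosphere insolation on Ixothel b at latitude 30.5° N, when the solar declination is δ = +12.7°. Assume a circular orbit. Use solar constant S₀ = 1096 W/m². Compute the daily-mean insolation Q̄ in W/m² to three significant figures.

cos H₀ = −tan(+30.5°) tan(+12.700°) = -0.1327, H₀ = 1.7039 rad.
Bracket: H₀ sin φ sin δ + cos φ cos δ sin H₀ = 1.7039×0.50754×0.21985 + 0.86163×0.97553×0.99115 = 0.190126 + 0.833107 = 1.023233.
Q̄ = (S₀/π) × [bracket] = (1096/π) × 1.023233 = 357.0 W/m².

Q̄ ≈ 357 W/m²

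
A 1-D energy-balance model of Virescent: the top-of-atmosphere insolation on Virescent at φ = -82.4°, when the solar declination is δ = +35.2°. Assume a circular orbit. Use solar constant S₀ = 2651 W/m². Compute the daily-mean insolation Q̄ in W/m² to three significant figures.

cos H₀ = −tan(-82.4°) tan(+35.200°) = 5.2869 ≥ 1 ⇒ polar night, H₀ = 0 and Q̄ = 0.

Q̄ ≈ 0.00 W/m²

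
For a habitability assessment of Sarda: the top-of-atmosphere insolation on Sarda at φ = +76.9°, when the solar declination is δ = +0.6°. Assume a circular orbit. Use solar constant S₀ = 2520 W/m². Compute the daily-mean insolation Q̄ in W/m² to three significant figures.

Q̄ ≈ 195 W/m²

cos H₀ = −tan(+76.9°) tan(+0.600°) = -0.0450, H₀ = 1.6158 rad.
Bracket: H₀ sin φ sin δ + cos φ cos δ sin H₀ = 1.6158×0.97398×0.01047 + 0.22665×0.99995×0.99899 = 0.016477 + 0.226410 = 0.242887.
Q̄ = (S₀/π) × [bracket] = (2520/π) × 0.242887 = 194.8 W/m².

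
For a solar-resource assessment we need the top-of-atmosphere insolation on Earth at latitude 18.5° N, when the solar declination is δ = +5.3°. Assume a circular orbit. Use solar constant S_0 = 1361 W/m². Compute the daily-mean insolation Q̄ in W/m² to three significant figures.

cos h₀ = −tan(+18.5°) tan(+5.300°) = -0.0310, h₀ = 1.6018 rad.
Bracket: h₀ sin ϕ sin δ + cos ϕ cos δ sin h₀ = 1.6018×0.31730×0.09237 + 0.94832×0.99572×0.99952 = 0.046947 + 0.943808 = 0.990755.
Q̄ = (S_0/π) × [bracket] = (1361/π) × 0.990755 = 429.2 W/m².

Q̄ ≈ 429 W/m²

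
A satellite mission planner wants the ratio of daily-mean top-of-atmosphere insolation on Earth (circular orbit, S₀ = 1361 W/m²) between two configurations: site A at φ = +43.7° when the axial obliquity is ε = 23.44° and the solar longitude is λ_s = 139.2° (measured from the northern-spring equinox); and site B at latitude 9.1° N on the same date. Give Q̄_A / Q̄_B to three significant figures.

— Configuration A (φ=+43.7°):
Solar declination: sin δ = sin ε · sin λ_s = sin 23.44° × sin 139.2° = 0.25992, so δ = +15.066°.
cos H₀ = −tan(+43.7°) tan(+15.066°) = -0.2572, H₀ = 1.8310 rad.
Bracket: H₀ sin φ sin δ + cos φ cos δ sin H₀ = 1.8310×0.69088×0.25992 + 0.72297×0.96563×0.96635 = 0.328799 + 0.674630 = 1.003429.
Q̄ = (S₀/π) × [bracket] = (1361/π) × 1.003429 = 434.71 W/m².
— Configuration B (φ=+9.1°):
cos H₀ = −tan(+9.1°) tan(+15.066°) = -0.0431, H₀ = 1.6139 rad.
Bracket: H₀ sin φ sin δ + cos φ cos δ sin H₀ = 1.6139×0.15816×0.25992 + 0.98741×0.96563×0.99907 = 0.066346 + 0.952586 = 1.018932.
Q̄ = (S₀/π) × [bracket] = (1361/π) × 1.018932 = 441.42 W/m².
Ratio Q̄_A / Q̄_B = 434.71 / 441.42 = 0.9848.

Q̄_A / Q̄_B ≈ 0.985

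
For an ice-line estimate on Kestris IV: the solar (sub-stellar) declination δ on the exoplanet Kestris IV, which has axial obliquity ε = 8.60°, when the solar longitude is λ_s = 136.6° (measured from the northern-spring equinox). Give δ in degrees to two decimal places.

sin δ = sin ε · sin λ_s = sin 8.60° × sin 136.6° = 0.102744.
δ = arcsin(0.102744) = +5.90°.

δ = +5.90°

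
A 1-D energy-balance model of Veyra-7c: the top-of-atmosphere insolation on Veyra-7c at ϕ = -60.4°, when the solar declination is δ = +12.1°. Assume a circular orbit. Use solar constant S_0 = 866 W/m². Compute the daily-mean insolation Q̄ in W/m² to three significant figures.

Q̄ ≈ 63.8 W/m²

cos h₀ = −tan(-60.4°) tan(+12.100°) = 0.3774, h₀ = 1.1838 rad.
Bracket: h₀ sin ϕ sin δ + cos ϕ cos δ sin h₀ = 1.1838×-0.86949×0.20962 + 0.49394×0.97778×0.92606 = -0.215762 + 0.447254 = 0.231492.
Q̄ = (S_0/π) × [bracket] = (866/π) × 0.231492 = 63.81 W/m².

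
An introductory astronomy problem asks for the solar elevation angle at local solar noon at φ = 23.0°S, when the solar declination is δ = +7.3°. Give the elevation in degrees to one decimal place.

59.7°

At local noon the hour angle is zero, so the zenith angle equals |φ − δ| = |-23.0° − (+7.300°)| = 30.300°.
Elevation = 90° − 30.300° = 59.7°.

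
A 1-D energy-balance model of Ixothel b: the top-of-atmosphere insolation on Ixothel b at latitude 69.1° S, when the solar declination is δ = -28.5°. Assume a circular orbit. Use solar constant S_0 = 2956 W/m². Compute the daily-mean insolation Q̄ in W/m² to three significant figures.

cos h₀ = −tan(-69.1°) tan(-28.500°) = -1.4219 ≤ −1 ⇒ polar day, h₀ = π.
Bracket: h₀ sin ϕ sin δ + cos ϕ cos δ sin h₀ = 3.1416×-0.93420×-0.47716 + 0.35674×0.87882×0.00000 = 1.400409 + 0.000000 = 1.400409.
Q̄ = (S_0/π) × [bracket] = (2956/π) × 1.400409 = 1318 W/m².

Q̄ ≈ 1.32e+03 W/m²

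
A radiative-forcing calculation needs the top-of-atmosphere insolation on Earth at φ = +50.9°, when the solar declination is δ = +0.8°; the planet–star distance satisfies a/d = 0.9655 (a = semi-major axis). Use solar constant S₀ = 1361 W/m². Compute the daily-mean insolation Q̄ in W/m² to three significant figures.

Q̄ ≈ 262 W/m²

cos H₀ = −tan(+50.9°) tan(+0.800°) = -0.0172, H₀ = 1.5880 rad.
Bracket: H₀ sin φ sin δ + cos φ cos δ sin H₀ = 1.5880×0.77605×0.01396 + 0.63068×0.99990×0.99985 = 0.017204 + 0.630522 = 0.647726.
Inverse-square distance factor (a/d)² = 0.9655² = 0.932190.
Q̄ = (S₀/π) × 0.932190 × [bracket] = (1361/π) × 0.932190 × 0.647726 = 261.6 W/m².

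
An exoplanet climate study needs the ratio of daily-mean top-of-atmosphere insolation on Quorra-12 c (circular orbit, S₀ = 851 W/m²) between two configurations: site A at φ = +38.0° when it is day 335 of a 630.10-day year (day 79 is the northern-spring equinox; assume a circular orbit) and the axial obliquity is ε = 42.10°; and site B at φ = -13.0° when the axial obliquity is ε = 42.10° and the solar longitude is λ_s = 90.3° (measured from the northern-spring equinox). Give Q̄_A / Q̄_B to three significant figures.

— Configuration A (φ=+38.0°):
Solar longitude: λ_s = 360° × (335 − 79)/630.10 = 146.262°.
sin δ = sin 42.10° × sin 146.262° = 0.37235, so δ = +21.860°.
cos H₀ = −tan(+38.0°) tan(+21.860°) = -0.3134, H₀ = 1.8896 rad.
Bracket: H₀ sin φ sin δ + cos φ cos δ sin H₀ = 1.8896×0.61566×0.37235 + 0.78801×0.92809×0.94961 = 0.433174 + 0.694492 = 1.127666.
Q̄ = (S₀/π) × [bracket] = (851/π) × 1.127666 = 305.46 W/m².
— Configuration B (φ=-13.0°):
Solar declination: sin δ = sin ε · sin λ_s = sin 42.10° × sin 90.3° = 0.67042, so δ = +42.099°.
cos H₀ = −tan(-13.0°) tan(+42.099°) = 0.2086, H₀ = 1.3607 rad.
Bracket: H₀ sin φ sin δ + cos φ cos δ sin H₀ = 1.3607×-0.22495×0.67042 + 0.97437×0.74198×0.97800 = -0.205208 + 0.707058 = 0.501850.
Q̄ = (S₀/π) × [bracket] = (851/π) × 0.501850 = 135.94 W/m².
Ratio Q̄_A / Q̄_B = 305.46 / 135.94 = 2.247.

Q̄_A / Q̄_B ≈ 2.25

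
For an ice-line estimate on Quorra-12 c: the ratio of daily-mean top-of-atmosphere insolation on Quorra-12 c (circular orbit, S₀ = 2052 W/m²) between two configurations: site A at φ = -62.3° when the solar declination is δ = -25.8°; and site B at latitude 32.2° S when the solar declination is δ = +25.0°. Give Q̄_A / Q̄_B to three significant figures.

Q̄_A / Q̄_B ≈ 2.73

— Configuration A (φ=-62.3°):
cos H₀ = −tan(-62.3°) tan(-25.800°) = -0.9208, H₀ = 2.7409 rad.
Bracket: H₀ sin φ sin δ + cos φ cos δ sin H₀ = 2.7409×-0.88539×-0.43523 + 0.46484×0.90032×0.39009 = 1.056201 + 0.163255 = 1.219456.
Q̄ = (S₀/π) × [bracket] = (2052/π) × 1.219456 = 796.51 W/m².
— Configuration B (φ=-32.2°):
cos H₀ = −tan(-32.2°) tan(+25.000°) = 0.2936, H₀ = 1.2728 rad.
Bracket: H₀ sin φ sin δ + cos φ cos δ sin H₀ = 1.2728×-0.53288×0.42262 + 0.84619×0.90631×0.95591 = -0.286642 + 0.733097 = 0.446455.
Q̄ = (S₀/π) × [bracket] = (2052/π) × 0.446455 = 291.61 W/m².
Ratio Q̄_A / Q̄_B = 796.51 / 291.61 = 2.731.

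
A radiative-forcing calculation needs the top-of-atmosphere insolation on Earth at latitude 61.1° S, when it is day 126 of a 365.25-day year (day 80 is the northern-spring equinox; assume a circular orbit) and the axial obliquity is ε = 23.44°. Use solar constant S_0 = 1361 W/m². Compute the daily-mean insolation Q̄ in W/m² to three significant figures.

Q̄ ≈ 61.7 W/m²

Solar longitude: L_s = 360° × (126 − 80)/365.25 = 45.339°.
sin δ = sin 23.44° × sin 45.339° = 0.28294, so δ = +16.436°.
cos h₀ = −tan(-61.1°) tan(+16.436°) = 0.5344, h₀ = 1.0070 rad.
Bracket: h₀ sin ϕ sin δ + cos ϕ cos δ sin h₀ = 1.0070×-0.87546×0.28294 + 0.48328×0.95914×0.84525 = -0.249437 + 0.391801 = 0.142364.
Q̄ = (S_0/π) × [bracket] = (1361/π) × 0.142364 = 61.67 W/m².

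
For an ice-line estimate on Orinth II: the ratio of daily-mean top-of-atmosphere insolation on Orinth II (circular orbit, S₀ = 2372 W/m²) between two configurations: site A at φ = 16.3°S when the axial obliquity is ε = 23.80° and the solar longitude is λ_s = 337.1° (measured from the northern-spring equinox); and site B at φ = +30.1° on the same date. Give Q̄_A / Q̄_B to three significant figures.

Q̄_A / Q̄_B ≈ 1.39

— Configuration A (φ=-16.3°):
Solar declination: sin δ = sin ε · sin λ_s = sin 23.80° × sin 337.1° = -0.15703, so δ = -9.034°.
cos H₀ = −tan(-16.3°) tan(-9.034°) = -0.0465, H₀ = 1.6173 rad.
Bracket: H₀ sin φ sin δ + cos φ cos δ sin H₀ = 1.6173×-0.28067×-0.15703 + 0.95981×0.98759×0.99892 = 0.071280 + 0.946875 = 1.018155.
Q̄ = (S₀/π) × [bracket] = (2372/π) × 1.018155 = 768.74 W/m².
— Configuration B (φ=+30.1°):
cos H₀ = −tan(+30.1°) tan(-9.034°) = 0.0922, H₀ = 1.4785 rad.
Bracket: H₀ sin φ sin δ + cos φ cos δ sin H₀ = 1.4785×0.50151×-0.15703 + 0.86515×0.98759×0.99574 = -0.116435 + 0.850774 = 0.734339.
Q̄ = (S₀/π) × [bracket] = (2372/π) × 0.734339 = 554.45 W/m².
Ratio Q̄_A / Q̄_B = 768.74 / 554.45 = 1.386.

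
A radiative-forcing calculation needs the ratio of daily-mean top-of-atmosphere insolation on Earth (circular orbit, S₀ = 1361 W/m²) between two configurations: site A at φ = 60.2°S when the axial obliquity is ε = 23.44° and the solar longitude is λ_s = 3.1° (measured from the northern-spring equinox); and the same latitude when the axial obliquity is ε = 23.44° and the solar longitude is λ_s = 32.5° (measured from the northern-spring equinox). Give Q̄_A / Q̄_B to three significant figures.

Q̄_A / Q̄_B ≈ 2.03

— Configuration A (φ=-60.2°):
Solar declination: sin δ = sin ε · sin λ_s = sin 23.44° × sin 3.1° = 0.02151, so δ = +1.233°.
cos H₀ = −tan(-60.2°) tan(+1.233°) = 0.0376, H₀ = 1.5332 rad.
Bracket: H₀ sin φ sin δ + cos φ cos δ sin H₀ = 1.5332×-0.86777×0.02151 + 0.49697×0.99977×0.99929 = -0.028618 + 0.496503 = 0.467885.
Q̄ = (S₀/π) × [bracket] = (1361/π) × 0.467885 = 202.70 W/m².
— Configuration B (φ=-60.2°):
Solar declination: sin δ = sin ε · sin λ_s = sin 23.44° × sin 32.5° = 0.21373, so δ = +12.341°.
cos H₀ = −tan(-60.2°) tan(+12.341°) = 0.3820, H₀ = 1.1788 rad.
Bracket: H₀ sin φ sin δ + cos φ cos δ sin H₀ = 1.1788×-0.86777×0.21373 + 0.49697×0.97689×0.92415 = -0.218630 + 0.448661 = 0.230031.
Q̄ = (S₀/π) × [bracket] = (1361/π) × 0.230031 = 99.654 W/m².
Ratio Q̄_A / Q̄_B = 202.70 / 99.654 = 2.034.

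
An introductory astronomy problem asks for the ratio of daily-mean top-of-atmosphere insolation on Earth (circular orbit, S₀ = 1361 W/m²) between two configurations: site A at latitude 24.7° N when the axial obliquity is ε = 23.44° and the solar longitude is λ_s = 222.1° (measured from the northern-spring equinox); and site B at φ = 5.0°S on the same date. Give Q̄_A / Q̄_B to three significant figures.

— Configuration A (φ=+24.7°):
Solar declination: sin δ = sin ε · sin λ_s = sin 23.44° × sin 222.1° = -0.26669, so δ = -15.467°.
cos H₀ = −tan(+24.7°) tan(-15.467°) = 0.1273, H₀ = 1.4432 rad.
Bracket: H₀ sin φ sin δ + cos φ cos δ sin H₀ = 1.4432×0.41787×-0.26669 + 0.90851×0.96378×0.99187 = -0.160833 + 0.868485 = 0.707652.
Q̄ = (S₀/π) × [bracket] = (1361/π) × 0.707652 = 306.57 W/m².
— Configuration B (φ=-5.0°):
cos H₀ = −tan(-5.0°) tan(-15.467°) = -0.0242, H₀ = 1.5950 rad.
Bracket: H₀ sin φ sin δ + cos φ cos δ sin H₀ = 1.5950×-0.08716×-0.26669 + 0.99619×0.96378×0.99971 = 0.037075 + 0.959830 = 0.996905.
Q̄ = (S₀/π) × [bracket] = (1361/π) × 0.996905 = 431.88 W/m².
Ratio Q̄_A / Q̄_B = 306.57 / 431.88 = 0.7098.

Q̄_A / Q̄_B ≈ 0.710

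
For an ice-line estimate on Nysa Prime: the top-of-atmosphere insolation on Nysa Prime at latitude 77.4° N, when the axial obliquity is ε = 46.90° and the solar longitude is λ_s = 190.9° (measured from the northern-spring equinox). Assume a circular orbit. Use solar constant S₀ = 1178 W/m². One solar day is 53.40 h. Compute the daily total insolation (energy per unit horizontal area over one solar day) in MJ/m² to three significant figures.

Solar declination: sin δ = sin ε · sin λ_s = sin 46.90° × sin 190.9° = -0.13807, so δ = -7.936°.
cos H₀ = −tan(+77.4°) tan(-7.936°) = 0.6237, H₀ = 0.8974 rad.
Bracket: H₀ sin φ sin δ + cos φ cos δ sin H₀ = 0.8974×0.97592×-0.13807 + 0.21814×0.99042×0.78169 = -0.120920 + 0.168884 = 0.047964.
Q̄ = (S₀/π) × [bracket] = (1178/π) × 0.047964 = 17.985 W/m².
Daily total = Q̄ × 53.40 h × 3600 s/h = 17.985 × 53.40 × 3600 / 10⁶ = 3.457 MJ/m².

3.46 MJ/m²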